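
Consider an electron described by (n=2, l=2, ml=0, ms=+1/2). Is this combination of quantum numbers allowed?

Not allowed

The orbital quantum number must satisfy 0 ≤ l ≤ n−1. With n = 2 the allowed l values are 0, 1, so l = 2 is out of range.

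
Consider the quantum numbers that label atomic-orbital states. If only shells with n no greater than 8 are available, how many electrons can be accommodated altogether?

408

Total orbitals = 1² + 2² + 3² + 4² + 5² + 6² + 7² + 8² = 204. Doubling for spin gives 408 electrons.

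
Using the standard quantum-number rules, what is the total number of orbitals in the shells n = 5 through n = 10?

355

Shell n has n² orbitals: 5²=25 + 6²=36 + 7²=49 + 8²=64 + 9²=81 + 10²=100 = 355 orbitals.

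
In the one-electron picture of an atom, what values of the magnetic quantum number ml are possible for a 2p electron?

The 2p subshell has l = 1, and ml takes every integer from −l to +l. With l = 1 that gives the 3 values -1, 0, 1.

-1, 0, 1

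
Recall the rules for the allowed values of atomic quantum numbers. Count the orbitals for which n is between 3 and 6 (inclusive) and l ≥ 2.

70

Work shell by shell — for each n, count the (l, m_l) pairs that satisfy l ≥ 2:
n=3 → 5; n=4 → 12; n=5 → 21; n=6 → 32.
Total orbitals: 5 + 12 + 21 + 32 = 70.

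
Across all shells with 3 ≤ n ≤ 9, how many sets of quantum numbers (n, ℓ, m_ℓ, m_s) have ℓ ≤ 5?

Per-shell orbital counts meeting the constraint:
n=3 → 9; n=4 → 16; n=5 → 25; n=6 → 36; n=7 → 36; n=8 → 36; n=9 → 36.
Orbitals: 9 + 16 + 25 + 36 + 36 + 36 + 36 = 194. Including both spin states (m_s = ±1/2) gives 2 × 194 = 388 states.

388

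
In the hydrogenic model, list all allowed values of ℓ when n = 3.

0, 1, 2

ℓ is an integer with 0 ≤ ℓ ≤ n−1, so for n = 3: ℓ = 0, 1, 2.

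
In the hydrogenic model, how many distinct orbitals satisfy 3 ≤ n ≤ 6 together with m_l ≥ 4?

4

Count contributing orbitals for each principal shell:
n=5 → 1; n=6 → 3.
Total orbitals: 1 + 3 = 4.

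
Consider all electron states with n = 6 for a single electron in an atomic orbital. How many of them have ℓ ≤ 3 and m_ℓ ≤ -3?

With n = 6 the allowed ℓ are 0, 1, …, 5.
Orbitals with ℓ ≤ 3 and m_ℓ ≤ -3, by ℓ: ℓ=3 → 1.
Orbitals: 1. Each orbital carries two spin states, so 1 × 2 = 2 states.

2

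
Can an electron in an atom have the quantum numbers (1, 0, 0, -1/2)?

n = 1 is a positive integer. ℓ = 0 satisfies 0 ≤ ℓ ≤ n−1 = 0. m_ℓ = 0 lies in the range −ℓ … +ℓ (here 0). m_s = -1/2 is one of ±1/2.
All four constraints are satisfied.

Valid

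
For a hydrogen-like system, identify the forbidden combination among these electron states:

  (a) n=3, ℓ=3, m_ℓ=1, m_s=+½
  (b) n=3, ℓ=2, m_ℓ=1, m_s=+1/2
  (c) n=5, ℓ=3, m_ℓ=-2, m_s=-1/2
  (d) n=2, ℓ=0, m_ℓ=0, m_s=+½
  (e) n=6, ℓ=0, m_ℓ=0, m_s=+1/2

(a)

(a) has ℓ = 3 ≥ n = 3, violating 0 ≤ ℓ ≤ n−1.
The remaining sets (b), (c), (d), (e) satisfy all four rules.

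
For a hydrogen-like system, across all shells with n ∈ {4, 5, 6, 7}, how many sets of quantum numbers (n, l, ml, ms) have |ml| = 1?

Work shell by shell — for each n, count the (l, ml) pairs that satisfy |ml| = 1:
n=4 → 6; n=5 → 8; n=6 → 10; n=7 → 12.
Orbitals: 6 + 8 + 10 + 12 = 36. Including both spin states (ms = ±1/2) gives 2 × 36 = 72 states.

72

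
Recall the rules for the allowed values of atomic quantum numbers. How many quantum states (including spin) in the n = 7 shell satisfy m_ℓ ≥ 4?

12

The n = 7 shell has ℓ = 0 through 6; check each.
The (ℓ, m_ℓ) pairs meeting m_ℓ ≥ 4 give: ℓ=4 → 1; ℓ=5 → 2; ℓ=6 → 3.
Orbitals: 1 + 2 + 3 = 6. Each orbital carries two spin states, so 6 × 2 = 12 states.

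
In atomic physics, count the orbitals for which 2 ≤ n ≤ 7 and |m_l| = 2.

30

Per-shell orbital counts meeting the constraint:
n=3 → 2; n=4 → 4; n=5 → 6; n=6 → 8; n=7 → 10.
Total orbitals: 2 + 4 + 6 + 8 + 10 = 30.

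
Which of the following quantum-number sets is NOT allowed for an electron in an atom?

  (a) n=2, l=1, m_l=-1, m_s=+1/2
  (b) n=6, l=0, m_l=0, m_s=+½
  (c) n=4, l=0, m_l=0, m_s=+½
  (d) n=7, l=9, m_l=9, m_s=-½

(d)

(d) has l = 9 ≥ n = 7, violating 0 ≤ l ≤ n−1.
The remaining sets (a), (b), (c) satisfy all four rules.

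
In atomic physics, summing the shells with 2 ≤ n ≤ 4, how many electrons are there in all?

58

Shell n has n² orbitals: 2²=4 + 3²=9 + 4²=16 = 29 orbitals.
Two spin states per orbital: 2 × 29 = 58 electrons.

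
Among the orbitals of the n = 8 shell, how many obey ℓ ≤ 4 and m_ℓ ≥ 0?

With n = 8 the allowed ℓ are 0, 1, …, 7.
The (ℓ, m_ℓ) pairs meeting ℓ ≤ 4 and m_ℓ ≥ 0 give: ℓ=0 → 1; ℓ=1 → 2; ℓ=2 → 3; ℓ=3 → 4; ℓ=4 → 5.
Total orbitals: 1 + 2 + 3 + 4 + 5 = 15.

15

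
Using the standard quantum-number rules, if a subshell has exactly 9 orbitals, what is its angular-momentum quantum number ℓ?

2ℓ+1 = 9 gives ℓ = 4.

ℓ = 4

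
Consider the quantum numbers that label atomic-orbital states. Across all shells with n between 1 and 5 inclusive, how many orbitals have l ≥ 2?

For each n in the range, tally the orbitals obeying l ≥ 2:
n=3 → 5; n=4 → 12; n=5 → 21.
Total orbitals: 5 + 12 + 21 = 38.

38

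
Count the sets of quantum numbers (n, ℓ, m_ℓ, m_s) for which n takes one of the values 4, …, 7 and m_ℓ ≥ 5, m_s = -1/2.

For each n in the range, tally the orbitals obeying m_ℓ ≥ 5:
n=6 → 1; n=7 → 3.
Orbitals: 1 + 3 = 4. With m_s fixed to -1/2 there is one state per orbital, so 4 states.

4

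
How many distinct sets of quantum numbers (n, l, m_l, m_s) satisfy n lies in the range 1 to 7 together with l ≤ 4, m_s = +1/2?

Work shell by shell — for each n, count the (l, m_l) pairs that satisfy l ≤ 4:
n=1 → 1; n=2 → 4; n=3 → 9; n=4 → 16; n=5 → 25; n=6 → 25; n=7 → 25.
Orbitals: 1 + 4 + 9 + 16 + 25 + 25 + 25 = 105. With m_s fixed to +1/2 there is one state per orbital, so 105 states.

105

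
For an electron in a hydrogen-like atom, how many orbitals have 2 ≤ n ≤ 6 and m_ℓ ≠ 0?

For each n in the range, tally the orbitals obeying m_ℓ ≠ 0:
n=2 → 2; n=3 → 6; n=4 → 12; n=5 → 20; n=6 → 30.
Total orbitals: 2 + 6 + 12 + 20 + 30 = 70.

70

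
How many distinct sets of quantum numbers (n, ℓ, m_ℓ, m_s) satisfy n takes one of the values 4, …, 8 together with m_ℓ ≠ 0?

320

For each n in the range, tally the orbitals obeying m_ℓ ≠ 0:
n=4 → 12; n=5 → 20; n=6 → 30; n=7 → 42; n=8 → 56.
Orbitals: 12 + 20 + 30 + 42 + 56 = 160. Including both spin states (m_s = ±1/2) gives 2 × 160 = 320 states.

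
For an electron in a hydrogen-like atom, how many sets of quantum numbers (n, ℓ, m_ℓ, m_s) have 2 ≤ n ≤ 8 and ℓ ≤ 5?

324

Work shell by shell — for each n, count the (ℓ, m_ℓ) pairs that satisfy ℓ ≤ 5:
n=2 → 4; n=3 → 9; n=4 → 16; n=5 → 25; n=6 → 36; n=7 → 36; n=8 → 36.
Orbitals: 4 + 9 + 16 + 25 + 36 + 36 + 36 = 162. Including both spin states (m_s = ±1/2) gives 2 × 162 = 324 states.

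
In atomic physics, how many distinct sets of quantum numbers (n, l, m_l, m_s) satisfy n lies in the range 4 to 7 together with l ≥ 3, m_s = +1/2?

Count contributing orbitals for each principal shell:
n=4 → 7; n=5 → 16; n=6 → 27; n=7 → 40.
Orbitals: 7 + 16 + 27 + 40 = 90. With m_s fixed to +1/2 there is one state per orbital, so 90 states.

90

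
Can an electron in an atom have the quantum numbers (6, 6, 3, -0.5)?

No

The orbital quantum number must satisfy 0 ≤ l ≤ n−1. With n = 6 the allowed l values are 0, 1, 2, 3, 4, 5, so l = 6 is out of range.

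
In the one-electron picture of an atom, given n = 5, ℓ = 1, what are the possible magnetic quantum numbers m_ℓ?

m_ℓ takes every integer from −ℓ to +ℓ. With ℓ = 1 that gives the 3 values -1, 0, 1.

-1, 0, 1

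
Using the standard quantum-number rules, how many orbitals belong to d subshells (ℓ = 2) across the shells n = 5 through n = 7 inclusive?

A d subshell (ℓ = 2) exists for every n ≥ 3, so shells n = 5, 6, 7 each contribute one — 3 subshells.
Since each d subshell has 2·2+1 = 5 orbitals, the total is 3 × 5 = 15.

15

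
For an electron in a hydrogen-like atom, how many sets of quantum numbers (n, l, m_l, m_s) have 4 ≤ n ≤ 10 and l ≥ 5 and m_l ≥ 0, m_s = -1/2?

Per-shell orbital counts meeting the constraint:
n=6 → 6; n=7 → 13; n=8 → 21; n=9 → 30; n=10 → 40.
Orbitals: 6 + 13 + 21 + 30 + 40 = 110. With m_s fixed to -1/2 there is one state per orbital, so 110 states.

110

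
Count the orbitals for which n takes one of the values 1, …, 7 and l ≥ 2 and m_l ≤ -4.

Work shell by shell — for each n, count the (l, m_l) pairs that satisfy l ≥ 2 and m_l ≤ -4:
n=5 → 1; n=6 → 3; n=7 → 6.
Total orbitals: 1 + 3 + 6 = 10.

10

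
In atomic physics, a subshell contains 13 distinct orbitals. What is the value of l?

l = 6

2l+1 = 13 gives l = 6.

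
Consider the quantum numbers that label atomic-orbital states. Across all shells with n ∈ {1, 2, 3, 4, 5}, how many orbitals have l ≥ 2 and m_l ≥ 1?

Count contributing orbitals for each principal shell:
n=3 → 2; n=4 → 5; n=5 → 9.
Total orbitals: 2 + 5 + 9 = 16.

16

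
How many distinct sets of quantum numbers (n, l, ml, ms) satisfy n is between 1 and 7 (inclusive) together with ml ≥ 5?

Count contributing orbitals for each principal shell:
n=6 → 1; n=7 → 3.
Orbitals: 1 + 3 = 4. Including both spin states (ms = ±1/2) gives 2 × 4 = 8 states.

8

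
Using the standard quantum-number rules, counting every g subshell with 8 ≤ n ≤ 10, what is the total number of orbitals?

27

A g subshell (l = 4) exists for every n ≥ 5, so shells n = 8, 9, 10 each contribute one — 3 subshells.
Since each g subshell has 2·4+1 = 9 orbitals, the total is 3 × 9 = 27.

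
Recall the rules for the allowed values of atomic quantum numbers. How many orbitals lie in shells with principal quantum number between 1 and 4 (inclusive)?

Shell n has n² orbitals: 1²=1 + 2²=4 + 3²=9 + 4²=16 = 30 orbitals.

30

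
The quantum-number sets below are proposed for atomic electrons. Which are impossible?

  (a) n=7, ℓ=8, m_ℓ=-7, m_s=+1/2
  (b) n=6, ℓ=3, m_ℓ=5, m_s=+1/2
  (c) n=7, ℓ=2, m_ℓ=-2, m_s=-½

(a) has ℓ = 8 ≥ n = 7, violating 0 ≤ ℓ ≤ n−1.
(b) has |m_ℓ| = 5 > ℓ = 3, violating −ℓ ≤ m_ℓ ≤ ℓ.
The remaining set (c) satisfies all four rules.

(a) and (b)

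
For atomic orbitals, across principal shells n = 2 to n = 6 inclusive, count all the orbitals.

90

Shell n has n² orbitals: 2²=4 + 3²=9 + 4²=16 + 5²=25 + 6²=36 = 90 orbitals.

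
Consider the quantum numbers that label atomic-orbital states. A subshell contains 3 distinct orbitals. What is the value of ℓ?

2ℓ+1 = 3 gives ℓ = 1.

ℓ = 1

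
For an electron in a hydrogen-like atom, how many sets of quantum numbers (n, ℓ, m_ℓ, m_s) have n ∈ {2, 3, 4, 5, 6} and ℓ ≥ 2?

140

Count contributing orbitals for each principal shell:
n=3 → 5; n=4 → 12; n=5 → 21; n=6 → 32.
Orbitals: 5 + 12 + 21 + 32 = 70. Including both spin states (m_s = ±1/2) gives 2 × 70 = 140 states.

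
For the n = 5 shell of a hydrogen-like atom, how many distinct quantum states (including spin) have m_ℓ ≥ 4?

With n = 5 the allowed ℓ are 0, 1, …, 4.
Contributions: ℓ=4 → 1.
Orbitals: 1. Each orbital carries two spin states, so 1 × 2 = 2 states.

2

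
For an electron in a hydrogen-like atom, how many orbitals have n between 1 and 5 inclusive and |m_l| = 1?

Treat each shell separately and count matching orbitals:
n=2 → 2; n=3 → 4; n=4 → 6; n=5 → 8.
Total orbitals: 2 + 4 + 6 + 8 = 20.

20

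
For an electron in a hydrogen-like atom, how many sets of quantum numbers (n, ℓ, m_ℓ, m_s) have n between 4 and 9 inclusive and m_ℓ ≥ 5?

40

Work shell by shell — for each n, count the (ℓ, m_ℓ) pairs that satisfy m_ℓ ≥ 5:
n=6 → 1; n=7 → 3; n=8 → 6; n=9 → 10.
Orbitals: 1 + 3 + 6 + 10 = 20. Including both spin states (m_s = ±1/2) gives 2 × 20 = 40 states.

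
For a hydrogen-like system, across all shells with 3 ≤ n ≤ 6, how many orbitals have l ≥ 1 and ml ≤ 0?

48

Per-shell orbital counts meeting the constraint:
n=3 → 5; n=4 → 9; n=5 → 14; n=6 → 20.
Total orbitals: 5 + 9 + 14 + 20 = 48.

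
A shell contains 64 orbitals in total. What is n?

n² = 64 ⇒ n = 8.

n = 8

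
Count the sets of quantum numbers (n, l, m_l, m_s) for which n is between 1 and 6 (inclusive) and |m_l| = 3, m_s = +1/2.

12

Count contributing orbitals for each principal shell:
n=4 → 2; n=5 → 4; n=6 → 6.
Orbitals: 2 + 4 + 6 = 12. With m_s fixed to +1/2 there is one state per orbital, so 12 states.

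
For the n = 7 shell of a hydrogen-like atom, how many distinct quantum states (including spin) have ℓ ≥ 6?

Contributions: ℓ=6 → 13.
Orbitals: 13. Each orbital carries two spin states, so 13 × 2 = 26 states.

26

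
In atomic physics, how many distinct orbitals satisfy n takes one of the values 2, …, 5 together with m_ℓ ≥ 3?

4

Per-shell orbital counts meeting the constraint:
n=4 → 1; n=5 → 3.
Total orbitals: 1 + 3 = 4.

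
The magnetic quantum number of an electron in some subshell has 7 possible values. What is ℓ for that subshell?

m_ℓ ranges over 2ℓ+1 integers, so 2ℓ+1 = 7 ⇒ ℓ = 3.

ℓ = 3 (f)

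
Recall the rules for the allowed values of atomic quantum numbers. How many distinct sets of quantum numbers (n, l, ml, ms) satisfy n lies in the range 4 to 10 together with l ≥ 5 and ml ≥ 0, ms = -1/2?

110

Work shell by shell — for each n, count the (l, ml) pairs that satisfy l ≥ 5 and ml ≥ 0:
n=6 → 6; n=7 → 13; n=8 → 21; n=9 → 30; n=10 → 40.
Orbitals: 6 + 13 + 21 + 30 + 40 = 110. With ms fixed to -1/2 there is one state per orbital, so 110 states.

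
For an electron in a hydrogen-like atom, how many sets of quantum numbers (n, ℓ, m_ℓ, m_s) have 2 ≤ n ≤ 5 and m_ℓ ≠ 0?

80

Work shell by shell — for each n, count the (ℓ, m_ℓ) pairs that satisfy m_ℓ ≠ 0:
n=2 → 2; n=3 → 6; n=4 → 12; n=5 → 20.
Orbitals: 2 + 6 + 12 + 20 = 40. Including both spin states (m_s = ±1/2) gives 2 × 40 = 80 states.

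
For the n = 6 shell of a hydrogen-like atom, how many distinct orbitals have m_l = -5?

1

With n = 6 the allowed l are 0, 1, …, 5.
Orbitals with m_l = -5, by l: l=5 → 1.
Total orbitals: 1.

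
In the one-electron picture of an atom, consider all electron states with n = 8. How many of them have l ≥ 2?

For n = 8, l ranges over 0 … 7.
Per l-value: l=2 → 5; l=3 → 7; l=4 → 9; l=5 → 11; l=6 → 13; l=7 → 15.
Orbitals: 5 + 7 + 9 + 11 + 13 + 15 = 60. Each orbital carries two spin states, so 60 × 2 = 120 states.

120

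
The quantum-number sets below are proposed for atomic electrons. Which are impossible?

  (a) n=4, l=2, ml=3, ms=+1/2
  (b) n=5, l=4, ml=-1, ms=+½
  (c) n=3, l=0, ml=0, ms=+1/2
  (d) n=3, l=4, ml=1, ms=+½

(a) has |ml| = 3 > l = 2, violating −l ≤ ml ≤ l.
(d) has l = 4 ≥ n = 3, violating 0 ≤ l ≤ n−1.
The remaining sets (b), (c) satisfy all four rules.

(a) and (d)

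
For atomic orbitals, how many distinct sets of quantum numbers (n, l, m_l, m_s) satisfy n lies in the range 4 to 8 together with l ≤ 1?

Work shell by shell — for each n, count the (l, m_l) pairs that satisfy l ≤ 1:
n=4 → 4; n=5 → 4; n=6 → 4; n=7 → 4; n=8 → 4.
Orbitals: 4 + 4 + 4 + 4 + 4 = 20. Including both spin states (m_s = ±1/2) gives 2 × 20 = 40 states.

40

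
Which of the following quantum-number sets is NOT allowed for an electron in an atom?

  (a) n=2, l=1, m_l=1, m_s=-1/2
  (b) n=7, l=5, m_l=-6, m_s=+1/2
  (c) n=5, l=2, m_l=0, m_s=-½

(b)

(b) has |m_l| = 6 > l = 5, violating −l ≤ m_l ≤ l.
The remaining sets (a), (c) satisfy all four rules.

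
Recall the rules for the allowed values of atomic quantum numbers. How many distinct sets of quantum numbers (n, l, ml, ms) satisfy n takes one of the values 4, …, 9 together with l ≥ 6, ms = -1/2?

Per-shell orbital counts meeting the constraint:
n=7 → 13; n=8 → 28; n=9 → 45.
Orbitals: 13 + 28 + 45 = 86. With ms fixed to -1/2 there is one state per orbital, so 86 states.

86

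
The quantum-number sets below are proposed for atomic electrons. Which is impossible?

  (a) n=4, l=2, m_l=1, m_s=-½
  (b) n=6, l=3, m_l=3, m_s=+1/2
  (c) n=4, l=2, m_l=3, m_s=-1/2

(c) has |m_l| = 3 > l = 2, violating −l ≤ m_l ≤ l.
The remaining sets (a), (b) satisfy all four rules.

(c)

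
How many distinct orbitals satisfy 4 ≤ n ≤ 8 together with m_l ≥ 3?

Work shell by shell — for each n, count the (l, m_l) pairs that satisfy m_l ≥ 3:
n=4 → 1; n=5 → 3; n=6 → 6; n=7 → 10; n=8 → 15.
Total orbitals: 1 + 3 + 6 + 10 + 15 = 35.

35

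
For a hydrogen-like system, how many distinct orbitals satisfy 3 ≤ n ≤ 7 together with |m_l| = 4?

Treat each shell separately and count matching orbitals:
n=5 → 2; n=6 → 4; n=7 → 6.
Total orbitals: 2 + 4 + 6 = 12.

12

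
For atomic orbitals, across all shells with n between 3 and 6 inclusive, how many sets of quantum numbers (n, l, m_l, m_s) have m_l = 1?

28

Per-shell orbital counts meeting the constraint:
n=3 → 2; n=4 → 3; n=5 → 4; n=6 → 5.
Orbitals: 2 + 3 + 4 + 5 = 14. Including both spin states (m_s = ±1/2) gives 2 × 14 = 28 states.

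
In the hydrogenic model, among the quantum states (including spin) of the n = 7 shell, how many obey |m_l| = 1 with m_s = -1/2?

12

Go through l = 0, …, 6 (the values permitted for n = 7).
Orbitals with |m_l| = 1, by l: l=1 → 2; l=2 → 2; l=3 → 2; l=4 → 2; l=5 → 2; l=6 → 2.
Orbitals: 2 + 2 + 2 + 2 + 2 + 2 = 12. With m_s fixed to a single value there is one state per orbital, giving 12 states.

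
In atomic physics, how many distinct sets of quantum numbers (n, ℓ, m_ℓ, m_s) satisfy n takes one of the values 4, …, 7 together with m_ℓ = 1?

Count contributing orbitals for each principal shell:
n=4 → 3; n=5 → 4; n=6 → 5; n=7 → 6.
Orbitals: 3 + 4 + 5 + 6 = 18. Including both spin states (m_s = ±1/2) gives 2 × 18 = 36 states.

36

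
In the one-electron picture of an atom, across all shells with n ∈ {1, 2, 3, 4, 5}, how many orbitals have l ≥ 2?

Work shell by shell — for each n, count the (l, ml) pairs that satisfy l ≥ 2:
n=3 → 5; n=4 → 12; n=5 → 21.
Total orbitals: 5 + 12 + 21 = 38.

38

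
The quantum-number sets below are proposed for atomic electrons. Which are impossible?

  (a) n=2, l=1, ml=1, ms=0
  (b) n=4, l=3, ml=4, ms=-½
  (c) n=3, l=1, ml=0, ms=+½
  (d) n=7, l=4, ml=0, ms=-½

(a) has ms = 0, but an electron's spin must be ±1/2.
(b) has |ml| = 4 > l = 3, violating −l ≤ ml ≤ l.
The remaining sets (c), (d) satisfy all four rules.

(a) and (b)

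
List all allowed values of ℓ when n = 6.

0, 1, 2, 3, 4, 5

ℓ is an integer with 0 ≤ ℓ ≤ n−1, so for n = 6: ℓ = 0, 1, 2, 3, 4, 5.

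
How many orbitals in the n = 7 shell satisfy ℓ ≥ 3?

For n = 7, ℓ ranges over 0 … 6.
Per ℓ-value: ℓ=3 → 7; ℓ=4 → 9; ℓ=5 → 11; ℓ=6 → 13.
Total orbitals: 7 + 9 + 11 + 13 = 40.

40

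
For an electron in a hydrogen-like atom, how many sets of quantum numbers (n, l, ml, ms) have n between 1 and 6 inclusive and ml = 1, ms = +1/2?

15

Go shell by shell, enumerating (l, ml) with ml = 1:
n=2 → 1; n=3 → 2; n=4 → 3; n=5 → 4; n=6 → 5.
Orbitals: 1 + 2 + 3 + 4 + 5 = 15. With ms fixed to +1/2 there is one state per orbital, so 15 states.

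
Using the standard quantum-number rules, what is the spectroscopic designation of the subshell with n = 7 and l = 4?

l = 4 corresponds to the letter 'g', so the subshell is 7g.

7g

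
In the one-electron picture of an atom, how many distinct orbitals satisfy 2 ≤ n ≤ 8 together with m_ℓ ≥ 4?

20

For each n in the range, tally the orbitals obeying m_ℓ ≥ 4:
n=5 → 1; n=6 → 3; n=7 → 6; n=8 → 10.
Total orbitals: 1 + 3 + 6 + 10 = 20.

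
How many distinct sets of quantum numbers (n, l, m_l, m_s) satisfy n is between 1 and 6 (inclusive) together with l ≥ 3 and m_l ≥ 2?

32

Count contributing orbitals for each principal shell:
n=4 → 2; n=5 → 5; n=6 → 9.
Orbitals: 2 + 5 + 9 = 16. Including both spin states (m_s = ±1/2) gives 2 × 16 = 32 states.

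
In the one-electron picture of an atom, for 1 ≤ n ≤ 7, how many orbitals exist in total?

Total orbitals = 1² + 2² + 3² + 4² + 5² + 6² + 7² = 140.

140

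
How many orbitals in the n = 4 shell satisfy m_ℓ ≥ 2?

Go through ℓ = 0, …, 3 (the values permitted for n = 4).
Contributions: ℓ=2 → 1; ℓ=3 → 2.
Total orbitals: 1 + 2 = 3.

3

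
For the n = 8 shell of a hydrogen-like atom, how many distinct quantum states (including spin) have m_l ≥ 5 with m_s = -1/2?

6

Orbitals with m_l ≥ 5, by l: l=5 → 1; l=6 → 2; l=7 → 3.
Orbitals: 1 + 2 + 3 = 6. With m_s fixed to a single value there is one state per orbital, giving 6 states.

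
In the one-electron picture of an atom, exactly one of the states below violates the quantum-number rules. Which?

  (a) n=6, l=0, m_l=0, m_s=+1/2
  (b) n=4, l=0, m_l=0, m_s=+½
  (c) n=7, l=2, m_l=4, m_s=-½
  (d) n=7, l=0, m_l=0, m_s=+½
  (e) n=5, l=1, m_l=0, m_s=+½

(c)

(c) has |m_l| = 4 > l = 2, violating −l ≤ m_l ≤ l.
The remaining sets (a), (b), (d), (e) satisfy all four rules.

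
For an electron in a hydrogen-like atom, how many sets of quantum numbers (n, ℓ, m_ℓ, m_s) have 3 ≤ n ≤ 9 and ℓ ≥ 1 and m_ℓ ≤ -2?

Go shell by shell, enumerating (ℓ, m_ℓ) with ℓ ≥ 1 and m_ℓ ≤ -2:
n=3 → 1; n=4 → 3; n=5 → 6; n=6 → 10; n=7 → 15; n=8 → 21; n=9 → 28.
Orbitals: 1 + 3 + 6 + 10 + 15 + 21 + 28 = 84. Including both spin states (m_s = ±1/2) gives 2 × 84 = 168 states.

168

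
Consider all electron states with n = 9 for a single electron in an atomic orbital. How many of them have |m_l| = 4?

The n = 9 shell has l = 0 through 8; check each.
The (l, m_l) pairs meeting |m_l| = 4 give: l=4 → 2; l=5 → 2; l=6 → 2; l=7 → 2; l=8 → 2.
Orbitals: 2 + 2 + 2 + 2 + 2 = 10. Each orbital carries two spin states, so 10 × 2 = 20 states.

20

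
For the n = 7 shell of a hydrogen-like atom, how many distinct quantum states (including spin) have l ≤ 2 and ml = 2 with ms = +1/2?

For n = 7, l ranges over 0 … 6.
Contributions: l=2 → 1.
Orbitals: 1. With ms fixed to a single value there is one state per orbital, giving 1 state.

1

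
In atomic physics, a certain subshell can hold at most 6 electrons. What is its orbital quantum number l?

2(2l+1) = 6 ⇒ 2l+1 = 3 ⇒ l = 1.

l = 1 (p)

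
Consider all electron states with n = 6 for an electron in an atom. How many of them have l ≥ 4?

40

Go through l = 0, …, 5 (the values permitted for n = 6).
Per l-value: l=4 → 9; l=5 → 11.
Orbitals: 9 + 11 = 20. Each orbital carries two spin states, so 20 × 2 = 40 states.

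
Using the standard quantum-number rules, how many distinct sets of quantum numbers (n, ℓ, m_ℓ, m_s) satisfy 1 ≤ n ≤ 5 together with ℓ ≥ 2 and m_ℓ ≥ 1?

32

For each n in the range, tally the orbitals obeying ℓ ≥ 2 and m_ℓ ≥ 1:
n=3 → 2; n=4 → 5; n=5 → 9.
Orbitals: 2 + 5 + 9 = 16. Including both spin states (m_s = ±1/2) gives 2 × 16 = 32 states.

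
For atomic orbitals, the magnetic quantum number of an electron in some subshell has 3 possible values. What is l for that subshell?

ml ranges over 2l+1 integers, so 2l+1 = 3 ⇒ l = 1.

l = 1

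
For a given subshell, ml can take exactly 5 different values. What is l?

ml ranges over 2l+1 integers, so 2l+1 = 5 ⇒ l = 2.

l = 2 (d)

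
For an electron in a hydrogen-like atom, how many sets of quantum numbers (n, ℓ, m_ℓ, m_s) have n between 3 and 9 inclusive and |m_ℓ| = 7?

12

For each n in the range, tally the orbitals obeying |m_ℓ| = 7:
n=8 → 2; n=9 → 4.
Orbitals: 2 + 4 = 6. Including both spin states (m_s = ±1/2) gives 2 × 6 = 12 states.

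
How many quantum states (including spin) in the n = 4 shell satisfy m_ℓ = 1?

6

For n = 4, ℓ ranges over 0 … 3.
The (ℓ, m_ℓ) pairs meeting m_ℓ = 1 give: ℓ=1 → 1; ℓ=2 → 1; ℓ=3 → 1.
Orbitals: 1 + 1 + 1 = 3. Each orbital carries two spin states, so 3 × 2 = 6 states.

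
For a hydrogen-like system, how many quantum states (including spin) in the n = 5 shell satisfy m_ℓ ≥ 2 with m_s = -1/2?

6

For n = 5, ℓ ranges over 0 … 4.
The (ℓ, m_ℓ) pairs meeting m_ℓ ≥ 2 give: ℓ=2 → 1; ℓ=3 → 2; ℓ=4 → 3.
Orbitals: 1 + 2 + 3 = 6. With m_s fixed to a single value there is one state per orbital, giving 6 states.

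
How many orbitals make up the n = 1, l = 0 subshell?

1

A subshell has 2l+1 orbitals; with l = 0, that's 1.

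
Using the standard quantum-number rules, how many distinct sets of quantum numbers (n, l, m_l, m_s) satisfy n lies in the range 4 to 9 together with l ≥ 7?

94

Treat each shell separately and count matching orbitals:
n=8 → 15; n=9 → 32.
Orbitals: 15 + 32 = 47. Including both spin states (m_s = ±1/2) gives 2 × 47 = 94 states.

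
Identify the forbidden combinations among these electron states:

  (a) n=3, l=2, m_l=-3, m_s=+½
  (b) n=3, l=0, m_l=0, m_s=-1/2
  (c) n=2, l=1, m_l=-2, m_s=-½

(a) and (c)

(a) has |m_l| = 3 > l = 2, violating −l ≤ m_l ≤ l.
(c) has |m_l| = 2 > l = 1, violating −l ≤ m_l ≤ l.
The remaining set (b) satisfies all four rules.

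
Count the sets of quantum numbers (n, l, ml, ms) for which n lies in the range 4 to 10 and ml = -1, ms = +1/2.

Go shell by shell, enumerating (l, ml) with ml = -1:
n=4 → 3; n=5 → 4; n=6 → 5; n=7 → 6; n=8 → 7; n=9 → 8; n=10 → 9.
Orbitals: 3 + 4 + 5 + 6 + 7 + 8 + 9 = 42. With ms fixed to +1/2 there is one state per orbital, so 42 states.

42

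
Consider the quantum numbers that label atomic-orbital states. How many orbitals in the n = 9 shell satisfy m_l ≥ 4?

15

The (l, m_l) pairs meeting m_l ≥ 4 give: l=4 → 1; l=5 → 2; l=6 → 3; l=7 → 4; l=8 → 5.
Total orbitals: 1 + 2 + 3 + 4 + 5 = 15.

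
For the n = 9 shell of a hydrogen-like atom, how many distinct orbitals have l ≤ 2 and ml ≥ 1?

For n = 9, l ranges over 0 … 8.
The (l, ml) pairs meeting l ≤ 2 and ml ≥ 1 give: l=1 → 1; l=2 → 2.
Total orbitals: 1 + 2 = 3.

3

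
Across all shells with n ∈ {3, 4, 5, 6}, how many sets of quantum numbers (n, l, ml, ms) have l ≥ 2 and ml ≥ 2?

40

For each n in the range, tally the orbitals obeying l ≥ 2 and ml ≥ 2:
n=3 → 1; n=4 → 3; n=5 → 6; n=6 → 10.
Orbitals: 1 + 3 + 6 + 10 = 20. Including both spin states (ms = ±1/2) gives 2 × 20 = 40 states.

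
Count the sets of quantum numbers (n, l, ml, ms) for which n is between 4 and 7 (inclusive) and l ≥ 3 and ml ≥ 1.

80

Work shell by shell — for each n, count the (l, ml) pairs that satisfy l ≥ 3 and ml ≥ 1:
n=4 → 3; n=5 → 7; n=6 → 12; n=7 → 18.
Orbitals: 3 + 7 + 12 + 18 = 40. Including both spin states (ms = ±1/2) gives 2 × 40 = 80 states.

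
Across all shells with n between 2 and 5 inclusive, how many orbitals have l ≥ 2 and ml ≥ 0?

For each n in the range, tally the orbitals obeying l ≥ 2 and ml ≥ 0:
n=3 → 3; n=4 → 7; n=5 → 12.
Total orbitals: 3 + 7 + 12 = 22.

22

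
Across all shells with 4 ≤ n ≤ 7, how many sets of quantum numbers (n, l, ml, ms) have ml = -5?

Work shell by shell — for each n, count the (l, ml) pairs that satisfy ml = -5:
n=6 → 1; n=7 → 2.
Orbitals: 1 + 2 = 3. Including both spin states (ms = ±1/2) gives 2 × 3 = 6 states.

6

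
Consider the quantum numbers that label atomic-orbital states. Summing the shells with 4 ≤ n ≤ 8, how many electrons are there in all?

380

Shell n has n² orbitals: 4²=16 + 5²=25 + 6²=36 + 7²=49 + 8²=64 = 190 orbitals.
Two spin states per orbital: 2 × 190 = 380 electrons.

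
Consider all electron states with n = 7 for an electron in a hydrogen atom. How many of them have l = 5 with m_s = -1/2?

With n = 7 the allowed l are 0, 1, …, 6.
Per l-value: l=5 → 11.
Orbitals: 11. With m_s fixed to a single value there is one state per orbital, giving 11 states.

11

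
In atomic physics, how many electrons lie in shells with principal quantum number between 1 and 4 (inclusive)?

60

Shell n has n² orbitals: 1²=1 + 2²=4 + 3²=9 + 4²=16 = 30 orbitals.
Two spin states per orbital: 2 × 30 = 60 electrons.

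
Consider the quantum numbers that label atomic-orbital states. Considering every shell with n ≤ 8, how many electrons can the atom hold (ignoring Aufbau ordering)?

Total orbitals = 1² + 2² + 3² + 4² + 5² + 6² + 7² + 8² = 204. Doubling for spin gives 408 electrons.

408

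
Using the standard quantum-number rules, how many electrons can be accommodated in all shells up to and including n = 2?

10

Total orbitals = 1² + 2² = 5. Doubling for spin gives 10 electrons.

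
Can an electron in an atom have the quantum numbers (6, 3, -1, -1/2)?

Allowed

n = 6 is a positive integer. l = 3 satisfies 0 ≤ l ≤ n−1 = 5. ml = -1 lies in the range −l … +l (here −3 … 3). ms = -1/2 is one of ±1/2.
All four constraints are satisfied.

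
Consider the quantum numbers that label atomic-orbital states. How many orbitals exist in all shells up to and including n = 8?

Total orbitals = 1² + 2² + 3² + 4² + 5² + 6² + 7² + 8² = 204.

204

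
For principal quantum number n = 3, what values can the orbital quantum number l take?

l is an integer with 0 ≤ l ≤ n−1, so for n = 3: l = 0, 1, 2.

0, 1, 2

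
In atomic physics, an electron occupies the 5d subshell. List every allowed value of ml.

-2, -1, 0, 1, 2

The 5d subshell has l = 2, and ml takes every integer from −l to +l. With l = 2 that gives the 5 values -2, -1, 0, 1, 2.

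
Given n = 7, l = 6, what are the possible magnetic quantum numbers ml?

ml takes every integer from −l to +l. With l = 6 that gives the 13 values -6, -5, -4, -3, -2, -1, 0, 1, 2, 3, 4, 5, 6.

-6, -5, -4, -3, -2, -1, 0, 1, 2, 3, 4, 5, 6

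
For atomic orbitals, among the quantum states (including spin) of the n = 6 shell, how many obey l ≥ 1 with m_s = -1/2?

35

With n = 6 the allowed l are 0, 1, …, 5.
Orbitals with l ≥ 1, by l: l=1 → 3; l=2 → 5; l=3 → 7; l=4 → 9; l=5 → 11.
Orbitals: 3 + 5 + 7 + 9 + 11 = 35. With m_s fixed to a single value there is one state per orbital, giving 35 states.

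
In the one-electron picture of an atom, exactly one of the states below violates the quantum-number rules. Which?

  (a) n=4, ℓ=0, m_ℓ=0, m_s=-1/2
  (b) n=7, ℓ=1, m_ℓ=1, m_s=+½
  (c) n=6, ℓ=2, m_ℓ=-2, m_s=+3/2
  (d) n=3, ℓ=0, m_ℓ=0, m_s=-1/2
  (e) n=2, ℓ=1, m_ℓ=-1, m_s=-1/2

(c) has m_s = +3/2, but an electron's spin must be ±1/2.
The remaining sets (a), (b), (d), (e) satisfy all four rules.

(c)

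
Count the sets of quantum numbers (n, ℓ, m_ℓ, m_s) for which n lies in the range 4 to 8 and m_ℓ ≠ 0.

Treat each shell separately and count matching orbitals:
n=4 → 12; n=5 → 20; n=6 → 30; n=7 → 42; n=8 → 56.
Orbitals: 12 + 20 + 30 + 42 + 56 = 160. Including both spin states (m_s = ±1/2) gives 2 × 160 = 320 states.

320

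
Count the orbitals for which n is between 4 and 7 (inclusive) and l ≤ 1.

Work shell by shell — for each n, count the (l, m_l) pairs that satisfy l ≤ 1:
n=4 → 4; n=5 → 4; n=6 → 4; n=7 → 4.
Total orbitals: 4 + 4 + 4 + 4 = 16.

16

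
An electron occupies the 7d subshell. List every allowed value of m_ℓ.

-2, -1, 0, 1, 2

The 7d subshell has ℓ = 2, and m_ℓ takes every integer from −ℓ to +ℓ. With ℓ = 2 that gives the 5 values -2, -1, 0, 1, 2.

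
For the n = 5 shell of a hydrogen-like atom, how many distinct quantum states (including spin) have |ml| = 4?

4

Go through l = 0, …, 4 (the values permitted for n = 5).
Per l-value: l=4 → 2.
Orbitals: 2. Each orbital carries two spin states, so 2 × 2 = 4 states.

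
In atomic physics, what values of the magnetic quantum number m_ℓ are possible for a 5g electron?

-4, -3, -2, -1, 0, 1, 2, 3, 4

The 5g subshell has ℓ = 4, and m_ℓ takes every integer from −ℓ to +ℓ. With ℓ = 4 that gives the 9 values -4, -3, -2, -1, 0, 1, 2, 3, 4.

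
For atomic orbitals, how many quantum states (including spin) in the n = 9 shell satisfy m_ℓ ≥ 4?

30

The n = 9 shell has ℓ = 0 through 8; check each.
Contributions: ℓ=4 → 1; ℓ=5 → 2; ℓ=6 → 3; ℓ=7 → 4; ℓ=8 → 5.
Orbitals: 1 + 2 + 3 + 4 + 5 = 15. Each orbital carries two spin states, so 15 × 2 = 30 states.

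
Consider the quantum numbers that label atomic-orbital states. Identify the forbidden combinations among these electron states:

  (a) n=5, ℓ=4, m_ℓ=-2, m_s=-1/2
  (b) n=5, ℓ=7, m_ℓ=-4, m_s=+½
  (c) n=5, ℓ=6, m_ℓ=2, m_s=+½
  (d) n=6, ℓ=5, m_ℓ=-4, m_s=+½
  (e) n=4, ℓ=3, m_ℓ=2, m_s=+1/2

(b) and (c)

(b) has ℓ = 7 ≥ n = 5, violating 0 ≤ ℓ ≤ n−1.
(c) has ℓ = 6 ≥ n = 5, violating 0 ≤ ℓ ≤ n−1.
The remaining sets (a), (d), (e) satisfy all four rules.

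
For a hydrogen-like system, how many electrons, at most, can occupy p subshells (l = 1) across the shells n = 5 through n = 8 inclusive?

A p subshell (l = 1) exists for every n ≥ 2, so shells n = 5, 6, 7, 8 each contribute one — 4 subshells.
Since each p subshell holds 2(2·1+1) = 6 electrons, the total is 4 × 6 = 24.

24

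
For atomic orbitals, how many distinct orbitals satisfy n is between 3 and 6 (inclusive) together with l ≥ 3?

50

Count contributing orbitals for each principal shell:
n=4 → 7; n=5 → 16; n=6 → 27.
Total orbitals: 7 + 16 + 27 = 50.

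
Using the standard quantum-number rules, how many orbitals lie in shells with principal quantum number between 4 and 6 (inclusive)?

77

Shell n has n² orbitals: 4²=16 + 5²=25 + 6²=36 = 77 orbitals.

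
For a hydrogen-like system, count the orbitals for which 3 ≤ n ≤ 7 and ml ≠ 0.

110

Work shell by shell — for each n, count the (l, ml) pairs that satisfy ml ≠ 0:
n=3 → 6; n=4 → 12; n=5 → 20; n=6 → 30; n=7 → 42.
Total orbitals: 6 + 12 + 20 + 30 + 42 = 110.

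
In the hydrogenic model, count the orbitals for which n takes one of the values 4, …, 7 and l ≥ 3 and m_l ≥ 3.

Work shell by shell — for each n, count the (l, m_l) pairs that satisfy l ≥ 3 and m_l ≥ 3:
n=4 → 1; n=5 → 3; n=6 → 6; n=7 → 10.
Total orbitals: 1 + 3 + 6 + 10 = 20.

20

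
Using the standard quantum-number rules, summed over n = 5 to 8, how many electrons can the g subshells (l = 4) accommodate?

A g subshell (l = 4) exists for every n ≥ 5, so shells n = 5, 6, 7, 8 each contribute one — 4 subshells.
Since each g subshell holds 2(2·4+1) = 18 electrons, the total is 4 × 18 = 72.

72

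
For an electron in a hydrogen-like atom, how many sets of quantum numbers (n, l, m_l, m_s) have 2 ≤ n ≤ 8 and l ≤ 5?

324

Per-shell orbital counts meeting the constraint:
n=2 → 4; n=3 → 9; n=4 → 16; n=5 → 25; n=6 → 36; n=7 → 36; n=8 → 36.
Orbitals: 4 + 9 + 16 + 25 + 36 + 36 + 36 = 162. Including both spin states (m_s = ±1/2) gives 2 × 162 = 324 states.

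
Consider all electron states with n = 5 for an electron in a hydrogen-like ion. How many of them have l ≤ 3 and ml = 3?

With n = 5 the allowed l are 0, 1, …, 4.
Orbitals with l ≤ 3 and ml = 3, by l: l=3 → 1.
Orbitals: 1. Each orbital carries two spin states, so 1 × 2 = 2 states.

2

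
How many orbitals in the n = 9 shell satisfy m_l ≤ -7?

3

Go through l = 0, …, 8 (the values permitted for n = 9).
The (l, m_l) pairs meeting m_l ≤ -7 give: l=7 → 1; l=8 → 2.
Total orbitals: 1 + 2 = 3.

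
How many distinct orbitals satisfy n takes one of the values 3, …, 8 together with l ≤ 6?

Count contributing orbitals for each principal shell:
n=3 → 9; n=4 → 16; n=5 → 25; n=6 → 36; n=7 → 49; n=8 → 49.
Total orbitals: 9 + 16 + 25 + 36 + 49 + 49 = 184.

184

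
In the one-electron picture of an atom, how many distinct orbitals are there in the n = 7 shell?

49

The n = 7 shell contains n² = 7² = 49 orbitals.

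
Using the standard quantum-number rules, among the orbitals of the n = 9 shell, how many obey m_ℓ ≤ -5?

With n = 9 the allowed ℓ are 0, 1, …, 8.
Per ℓ-value: ℓ=5 → 1; ℓ=6 → 2; ℓ=7 → 3; ℓ=8 → 4.
Total orbitals: 1 + 2 + 3 + 4 = 10.

10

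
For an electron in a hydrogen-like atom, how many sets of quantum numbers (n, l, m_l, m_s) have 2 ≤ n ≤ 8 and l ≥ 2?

350

Count contributing orbitals for each principal shell:
n=3 → 5; n=4 → 12; n=5 → 21; n=6 → 32; n=7 → 45; n=8 → 60.
Orbitals: 5 + 12 + 21 + 32 + 45 + 60 = 175. Including both spin states (m_s = ±1/2) gives 2 × 175 = 350 states.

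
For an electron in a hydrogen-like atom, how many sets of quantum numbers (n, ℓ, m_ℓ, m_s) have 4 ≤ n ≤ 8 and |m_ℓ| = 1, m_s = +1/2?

50

Treat each shell separately and count matching orbitals:
n=4 → 6; n=5 → 8; n=6 → 10; n=7 → 12; n=8 → 14.
Orbitals: 6 + 8 + 10 + 12 + 14 = 50. With m_s fixed to +1/2 there is one state per orbital, so 50 states.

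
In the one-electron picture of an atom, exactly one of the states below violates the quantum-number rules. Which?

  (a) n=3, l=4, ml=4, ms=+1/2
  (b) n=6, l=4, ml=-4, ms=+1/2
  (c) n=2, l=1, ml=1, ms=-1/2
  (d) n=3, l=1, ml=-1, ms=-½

(a)

(a) has l = 4 ≥ n = 3, violating 0 ≤ l ≤ n−1.
The remaining sets (b), (c), (d) satisfy all four rules.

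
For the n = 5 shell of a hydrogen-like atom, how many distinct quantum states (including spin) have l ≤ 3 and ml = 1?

The (l, ml) pairs meeting l ≤ 3 and ml = 1 give: l=1 → 1; l=2 → 1; l=3 → 1.
Orbitals: 1 + 1 + 1 = 3. Each orbital carries two spin states, so 3 × 2 = 6 states.

6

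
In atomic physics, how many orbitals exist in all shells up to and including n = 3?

14

Total orbitals = 1² + 2² + 3² = 14.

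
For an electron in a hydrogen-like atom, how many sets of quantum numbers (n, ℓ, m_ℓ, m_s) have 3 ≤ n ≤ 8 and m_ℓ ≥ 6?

Work shell by shell — for each n, count the (ℓ, m_ℓ) pairs that satisfy m_ℓ ≥ 6:
n=7 → 1; n=8 → 3.
Orbitals: 1 + 3 = 4. Including both spin states (m_s = ±1/2) gives 2 × 4 = 8 states.

8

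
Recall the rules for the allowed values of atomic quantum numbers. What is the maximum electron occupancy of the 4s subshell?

A subshell with ℓ = 0 has 2ℓ+1 = 1 orbital, each holding 2 electrons (spin ±1/2), so 1 × 2 = 2.

2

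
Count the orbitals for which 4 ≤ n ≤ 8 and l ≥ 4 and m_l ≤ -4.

20

Work shell by shell — for each n, count the (l, m_l) pairs that satisfy l ≥ 4 and m_l ≤ -4:
n=5 → 1; n=6 → 3; n=7 → 6; n=8 → 10.
Total orbitals: 1 + 3 + 6 + 10 = 20.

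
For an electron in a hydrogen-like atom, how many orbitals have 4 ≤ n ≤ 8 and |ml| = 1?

Per-shell orbital counts meeting the constraint:
n=4 → 6; n=5 → 8; n=6 → 10; n=7 → 12; n=8 → 14.
Total orbitals: 6 + 8 + 10 + 12 + 14 = 50.

50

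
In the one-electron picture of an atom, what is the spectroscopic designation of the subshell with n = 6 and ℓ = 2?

ℓ = 2 corresponds to the letter 'd', so the subshell is 6d.

6d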